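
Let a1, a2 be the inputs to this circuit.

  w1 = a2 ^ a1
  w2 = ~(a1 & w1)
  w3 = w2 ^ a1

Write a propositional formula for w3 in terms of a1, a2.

w1 = a2 ^ a1
w2 = ~(a1 & w1) = ~(a1 & (a2 ^ a1))
w3 = w2 ^ a1 = (~(a1 & (a2 ^ a1))) ^ a1

(~(a1 & (a2 ^ a1))) ^ a1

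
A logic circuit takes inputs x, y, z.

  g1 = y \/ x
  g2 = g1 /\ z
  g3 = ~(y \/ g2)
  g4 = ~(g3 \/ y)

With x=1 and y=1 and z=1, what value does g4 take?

g1 = 1 \/ 1 = 1
g2 = 1 /\ 1 = 1
g3 = ~(1 \/ 1) = 0
g4 = ~(0 \/ 1) = 0

0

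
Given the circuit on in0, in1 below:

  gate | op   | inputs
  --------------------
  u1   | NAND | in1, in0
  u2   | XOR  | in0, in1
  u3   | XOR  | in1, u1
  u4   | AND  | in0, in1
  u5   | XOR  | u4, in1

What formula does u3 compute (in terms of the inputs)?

in1 XOR (in1 NAND in0)

u1 = in1 NAND in0
u3 = in1 XOR u1 = in1 XOR (in1 NAND in0)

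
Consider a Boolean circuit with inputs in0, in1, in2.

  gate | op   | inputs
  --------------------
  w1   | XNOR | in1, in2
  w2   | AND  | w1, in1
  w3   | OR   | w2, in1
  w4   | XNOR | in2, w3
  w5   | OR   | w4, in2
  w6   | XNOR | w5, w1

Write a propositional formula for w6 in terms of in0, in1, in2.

((in2 XNOR (((in1 XNOR in2) AND in1) OR in1)) OR in2) XNOR (in1 XNOR in2)

w1 = in1 XNOR in2
w2 = w1 AND in1 = (in1 XNOR in2) AND in1
w3 = w2 OR in1 = ((in1 XNOR in2) AND in1) OR in1
w4 = in2 XNOR w3 = in2 XNOR (((in1 XNOR in2) AND in1) OR in1)
w5 = w4 OR in2 = (in2 XNOR (((in1 XNOR in2) AND in1) OR in1)) OR in2
w6 = w5 XNOR w1 = ((in2 XNOR (((in1 XNOR in2) AND in1) OR in1)) OR in2) XNOR (in1 XNOR in2)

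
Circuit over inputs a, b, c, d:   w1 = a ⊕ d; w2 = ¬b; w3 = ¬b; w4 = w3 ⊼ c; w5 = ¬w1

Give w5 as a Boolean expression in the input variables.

¬(a ⊕ d)

w1 = a ⊕ d
w5 = ¬w1 = ¬(a ⊕ d)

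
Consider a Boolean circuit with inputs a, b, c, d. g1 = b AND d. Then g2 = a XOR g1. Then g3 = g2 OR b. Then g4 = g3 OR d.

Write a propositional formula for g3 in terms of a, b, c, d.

(a XOR (b AND d)) OR b

g1 = b AND d
g2 = a XOR g1 = a XOR (b AND d)
g3 = g2 OR b = (a XOR (b AND d)) OR b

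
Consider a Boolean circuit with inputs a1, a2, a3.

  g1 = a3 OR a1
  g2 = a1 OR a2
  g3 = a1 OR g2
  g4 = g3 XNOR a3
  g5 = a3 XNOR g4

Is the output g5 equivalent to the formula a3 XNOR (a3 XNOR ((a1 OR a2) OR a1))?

Yes

g2 = a1 OR a2
g3 = a1 OR g2 = a1 OR (a1 OR a2)
g4 = g3 XNOR a3 = (a1 OR (a1 OR a2)) XNOR a3
g5 = a3 XNOR g4 = a3 XNOR ((a1 OR (a1 OR a2)) XNOR a3)
At a1=0, a2=0, a3=0: circuit gives 0, formula gives 0.
At a1=0, a2=1, a3=0: circuit gives 1, formula gives 1.
Agrees on all 8 inputs.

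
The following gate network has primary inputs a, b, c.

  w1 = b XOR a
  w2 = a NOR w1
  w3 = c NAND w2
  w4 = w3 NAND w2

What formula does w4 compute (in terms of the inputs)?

(c NAND (a NOR (b XOR a))) NAND (a NOR (b XOR a))

w1 = b XOR a
w2 = a NOR w1 = a NOR (b XOR a)
w3 = c NAND w2 = c NAND (a NOR (b XOR a))
w4 = w3 NAND w2 = (c NAND (a NOR (b XOR a))) NAND (a NOR (b XOR a))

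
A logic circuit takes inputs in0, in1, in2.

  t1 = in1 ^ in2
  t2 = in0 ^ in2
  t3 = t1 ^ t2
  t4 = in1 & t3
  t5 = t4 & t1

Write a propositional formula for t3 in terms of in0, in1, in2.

t1 = in1 ^ in2
t2 = in0 ^ in2
t3 = t1 ^ t2 = (in1 ^ in2) ^ (in0 ^ in2)

(in1 ^ in2) ^ (in0 ^ in2)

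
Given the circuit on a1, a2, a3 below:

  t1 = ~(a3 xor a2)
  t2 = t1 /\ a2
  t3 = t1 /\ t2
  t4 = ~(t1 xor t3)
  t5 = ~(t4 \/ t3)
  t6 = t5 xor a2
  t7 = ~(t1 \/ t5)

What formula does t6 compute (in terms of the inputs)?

(~((~((~(a3 xor a2)) xor ((~(a3 xor a2)) /\ ((~(a3 xor a2)) /\ a2)))) \/ ((~(a3 xor a2)) /\ ((~(a3 xor a2)) /\ a2)))) xor a2

t1 = ~(a3 xor a2)
t2 = t1 /\ a2 = (~(a3 xor a2)) /\ a2
t3 = t1 /\ t2 = (~(a3 xor a2)) /\ ((~(a3 xor a2)) /\ a2)
t4 = ~(t1 xor t3) = ~((~(a3 xor a2)) xor ((~(a3 xor a2)) /\ ((~(a3 xor a2)) /\ a2)))
t5 = ~(t4 \/ t3) = ~((~((~(a3 xor a2)) xor ((~(a3 xor a2)) /\ ((~(a3 xor a2)) /\ a2)))) \/ ((~(a3 xor a2)) /\ ((~(a3 xor a2)) /\ a2)))
t6 = t5 xor a2 = (~((~((~(a3 xor a2)) xor ((~(a3 xor a2)) /\ ((~(a3 xor a2)) /\ a2)))) \/ ((~(a3 xor a2)) /\ ((~(a3 xor a2)) /\ a2)))) xor a2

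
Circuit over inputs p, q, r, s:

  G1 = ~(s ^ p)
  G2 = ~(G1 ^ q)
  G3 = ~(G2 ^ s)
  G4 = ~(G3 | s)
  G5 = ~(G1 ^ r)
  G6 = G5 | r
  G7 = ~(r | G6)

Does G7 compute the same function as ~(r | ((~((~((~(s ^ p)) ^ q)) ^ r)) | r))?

G1 = ~(s ^ p)
G5 = ~(G1 ^ r) = ~((~(s ^ p)) ^ r)
G6 = G5 | r = (~((~(s ^ p)) ^ r)) | r
G7 = ~(r | G6) = ~(r | ((~((~(s ^ p)) ^ r)) | r))
At p=0, q=0, r=0, s=0: circuit gives 1, formula gives 0.

No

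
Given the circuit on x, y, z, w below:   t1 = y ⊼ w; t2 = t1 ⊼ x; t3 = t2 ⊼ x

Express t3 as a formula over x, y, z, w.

t1 = y ⊼ w
t2 = t1 ⊼ x = (y ⊼ w) ⊼ x
t3 = t2 ⊼ x = ((y ⊼ w) ⊼ x) ⊼ x

((y ⊼ w) ⊼ x) ⊼ x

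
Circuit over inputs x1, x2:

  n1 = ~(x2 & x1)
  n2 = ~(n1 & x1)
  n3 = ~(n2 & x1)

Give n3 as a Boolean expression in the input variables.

n1 = ~(x2 & x1)
n2 = ~(n1 & x1) = ~((~(x2 & x1)) & x1)
n3 = ~(n2 & x1) = ~((~((~(x2 & x1)) & x1)) & x1)

~((~((~(x2 & x1)) & x1)) & x1)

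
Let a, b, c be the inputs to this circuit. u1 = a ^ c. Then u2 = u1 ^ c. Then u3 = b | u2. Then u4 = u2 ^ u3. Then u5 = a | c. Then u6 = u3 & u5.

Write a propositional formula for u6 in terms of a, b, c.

(b | ((a ^ c) ^ c)) & (a | c)

u1 = a ^ c
u2 = u1 ^ c = (a ^ c) ^ c
u3 = b | u2 = b | ((a ^ c) ^ c)
u5 = a | c
u6 = u3 & u5 = (b | ((a ^ c) ^ c)) & (a | c)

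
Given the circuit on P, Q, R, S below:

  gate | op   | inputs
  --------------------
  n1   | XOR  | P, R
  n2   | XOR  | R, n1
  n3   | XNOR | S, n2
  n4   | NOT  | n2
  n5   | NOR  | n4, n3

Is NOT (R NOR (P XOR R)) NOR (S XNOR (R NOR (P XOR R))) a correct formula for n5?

n1 = P XOR R
n2 = R XOR n1 = R XOR (P XOR R)
n3 = S XNOR n2 = S XNOR (R XOR (P XOR R))
n4 = NOT n2 = NOT (R XOR (P XOR R))
n5 = n4 NOR n3 = NOT (R XOR (P XOR R)) NOR (S XNOR (R XOR (P XOR R)))
At P=0, Q=0, R=0, S=0: circuit gives 0, formula gives 1.

No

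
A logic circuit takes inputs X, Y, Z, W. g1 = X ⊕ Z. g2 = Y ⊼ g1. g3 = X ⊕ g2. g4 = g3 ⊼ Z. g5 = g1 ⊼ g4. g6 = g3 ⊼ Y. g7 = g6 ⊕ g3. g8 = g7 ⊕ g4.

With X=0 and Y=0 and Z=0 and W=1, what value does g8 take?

g1 = 0 ⊕ 0 = 0
g2 = 0 ⊼ 0 = 1
g3 = 0 ⊕ 1 = 1
g4 = 1 ⊼ 0 = 1
g6 = 1 ⊼ 0 = 1
g7 = 1 ⊕ 1 = 0
g8 = 0 ⊕ 1 = 1

1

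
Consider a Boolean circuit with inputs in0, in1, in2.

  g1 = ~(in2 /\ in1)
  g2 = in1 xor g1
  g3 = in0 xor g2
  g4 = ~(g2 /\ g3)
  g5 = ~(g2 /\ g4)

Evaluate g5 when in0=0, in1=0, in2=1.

g1 = ~(1 /\ 0) = 1
g2 = 0 xor 1 = 1
g3 = 0 xor 1 = 1
g4 = ~(1 /\ 1) = 0
g5 = ~(1 /\ 0) = 1

1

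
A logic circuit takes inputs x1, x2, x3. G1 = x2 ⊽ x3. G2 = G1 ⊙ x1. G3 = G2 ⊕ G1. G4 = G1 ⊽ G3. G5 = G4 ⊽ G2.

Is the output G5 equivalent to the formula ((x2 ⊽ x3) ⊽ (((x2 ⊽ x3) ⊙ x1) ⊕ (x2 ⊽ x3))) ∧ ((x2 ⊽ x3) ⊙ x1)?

No

G1 = x2 ⊽ x3
G2 = G1 ⊙ x1 = (x2 ⊽ x3) ⊙ x1
G3 = G2 ⊕ G1 = ((x2 ⊽ x3) ⊙ x1) ⊕ (x2 ⊽ x3)
G4 = G1 ⊽ G3 = (x2 ⊽ x3) ⊽ (((x2 ⊽ x3) ⊙ x1) ⊕ (x2 ⊽ x3))
G5 = G4 ⊽ G2 = ((x2 ⊽ x3) ⊽ (((x2 ⊽ x3) ⊙ x1) ⊕ (x2 ⊽ x3))) ⊽ ((x2 ⊽ x3) ⊙ x1)
At x1=0, x2=0, x3=0: circuit gives 1, formula gives 0.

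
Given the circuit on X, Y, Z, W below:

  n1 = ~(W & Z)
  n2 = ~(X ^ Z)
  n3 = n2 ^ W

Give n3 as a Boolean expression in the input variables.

n2 = ~(X ^ Z)
n3 = n2 ^ W = (~(X ^ Z)) ^ W

(~(X ^ Z)) ^ W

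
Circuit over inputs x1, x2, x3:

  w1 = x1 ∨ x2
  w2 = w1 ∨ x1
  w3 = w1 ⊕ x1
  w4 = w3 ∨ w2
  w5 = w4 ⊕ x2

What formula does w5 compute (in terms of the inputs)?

w1 = x1 ∨ x2
w2 = w1 ∨ x1 = (x1 ∨ x2) ∨ x1
w3 = w1 ⊕ x1 = (x1 ∨ x2) ⊕ x1
w4 = w3 ∨ w2 = ((x1 ∨ x2) ⊕ x1) ∨ ((x1 ∨ x2) ∨ x1)
w5 = w4 ⊕ x2 = (((x1 ∨ x2) ⊕ x1) ∨ ((x1 ∨ x2) ∨ x1)) ⊕ x2

(((x1 ∨ x2) ⊕ x1) ∨ ((x1 ∨ x2) ∨ x1)) ⊕ x2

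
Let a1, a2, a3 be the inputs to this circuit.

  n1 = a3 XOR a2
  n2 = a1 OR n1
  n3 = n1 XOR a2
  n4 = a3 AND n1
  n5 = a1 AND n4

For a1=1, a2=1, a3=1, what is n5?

0

n1 = 1 XOR 1 = 0
n4 = 1 AND 0 = 0
n5 = 1 AND 0 = 0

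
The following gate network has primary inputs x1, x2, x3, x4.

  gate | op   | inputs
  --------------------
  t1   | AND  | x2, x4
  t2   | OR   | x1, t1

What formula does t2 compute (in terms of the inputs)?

t1 = x2 AND x4
t2 = x1 OR t1 = x1 OR (x2 AND x4)

x1 OR (x2 AND x4)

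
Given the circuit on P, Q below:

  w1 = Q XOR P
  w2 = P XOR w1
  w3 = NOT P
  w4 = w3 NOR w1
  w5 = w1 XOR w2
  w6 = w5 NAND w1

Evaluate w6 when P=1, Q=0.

w1 = 0 XOR 1 = 1
w2 = 1 XOR 1 = 0
w5 = 1 XOR 0 = 1
w6 = 1 NAND 1 = 0

0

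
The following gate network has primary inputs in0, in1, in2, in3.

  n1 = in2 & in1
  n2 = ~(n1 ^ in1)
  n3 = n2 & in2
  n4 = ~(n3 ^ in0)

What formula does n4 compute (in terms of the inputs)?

~(((~((in2 & in1) ^ in1)) & in2) ^ in0)

n1 = in2 & in1
n2 = ~(n1 ^ in1) = ~((in2 & in1) ^ in1)
n3 = n2 & in2 = (~((in2 & in1) ^ in1)) & in2
n4 = ~(n3 ^ in0) = ~(((~((in2 & in1) ^ in1)) & in2) ^ in0)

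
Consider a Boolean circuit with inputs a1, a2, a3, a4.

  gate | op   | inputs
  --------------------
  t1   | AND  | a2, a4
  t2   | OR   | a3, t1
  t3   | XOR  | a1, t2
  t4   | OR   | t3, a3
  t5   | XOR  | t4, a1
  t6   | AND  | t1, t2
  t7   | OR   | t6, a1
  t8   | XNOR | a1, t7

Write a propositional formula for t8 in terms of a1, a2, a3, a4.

t1 = a2 AND a4
t2 = a3 OR t1 = a3 OR (a2 AND a4)
t6 = t1 AND t2 = (a2 AND a4) AND (a3 OR (a2 AND a4))
t7 = t6 OR a1 = ((a2 AND a4) AND (a3 OR (a2 AND a4))) OR a1
t8 = a1 XNOR t7 = a1 XNOR (((a2 AND a4) AND (a3 OR (a2 AND a4))) OR a1)

a1 XNOR (((a2 AND a4) AND (a3 OR (a2 AND a4))) OR a1)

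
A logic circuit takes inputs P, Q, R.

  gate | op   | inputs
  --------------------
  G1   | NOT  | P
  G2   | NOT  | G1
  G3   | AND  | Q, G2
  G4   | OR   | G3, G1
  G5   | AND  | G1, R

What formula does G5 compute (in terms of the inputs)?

G1 = NOT P
G5 = G1 AND R = NOT P AND R

NOT P AND R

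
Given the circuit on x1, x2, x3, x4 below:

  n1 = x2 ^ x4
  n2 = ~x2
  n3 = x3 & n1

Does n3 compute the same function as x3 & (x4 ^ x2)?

Yes

n1 = x2 ^ x4
n3 = x3 & n1 = x3 & (x2 ^ x4)
At x1=0, x2=0, x3=0, x4=0: circuit gives 0, formula gives 0.
At x1=0, x2=0, x3=1, x4=1: circuit gives 1, formula gives 1.
Agrees on all 16 inputs.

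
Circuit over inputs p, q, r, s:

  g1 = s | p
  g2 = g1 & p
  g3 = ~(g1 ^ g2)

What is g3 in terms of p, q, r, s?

~((s | p) ^ ((s | p) & p))

g1 = s | p
g2 = g1 & p = (s | p) & p
g3 = ~(g1 ^ g2) = ~((s | p) ^ ((s | p) & p))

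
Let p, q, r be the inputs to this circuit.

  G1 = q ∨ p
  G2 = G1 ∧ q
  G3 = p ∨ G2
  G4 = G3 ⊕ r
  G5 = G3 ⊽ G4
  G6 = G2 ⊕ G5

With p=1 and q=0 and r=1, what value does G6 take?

0

G1 = 0 ∨ 1 = 1
G2 = 1 ∧ 0 = 0
G3 = 1 ∨ 0 = 1
G4 = 1 ⊕ 1 = 0
G5 = 1 ⊽ 0 = 0
G6 = 0 ⊕ 0 = 0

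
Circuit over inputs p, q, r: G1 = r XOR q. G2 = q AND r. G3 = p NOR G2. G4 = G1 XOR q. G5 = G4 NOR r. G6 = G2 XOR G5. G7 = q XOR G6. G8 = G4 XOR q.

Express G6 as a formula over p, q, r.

(q AND r) XOR (((r XOR q) XOR q) NOR r)

G1 = r XOR q
G2 = q AND r
G4 = G1 XOR q = (r XOR q) XOR q
G5 = G4 NOR r = ((r XOR q) XOR q) NOR r
G6 = G2 XOR G5 = (q AND r) XOR (((r XOR q) XOR q) NOR r)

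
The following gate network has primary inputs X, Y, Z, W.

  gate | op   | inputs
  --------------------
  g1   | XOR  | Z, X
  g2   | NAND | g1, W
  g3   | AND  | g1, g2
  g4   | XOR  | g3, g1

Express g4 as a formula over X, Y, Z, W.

((Z XOR X) AND ((Z XOR X) NAND W)) XOR (Z XOR X)

g1 = Z XOR X
g2 = g1 NAND W = (Z XOR X) NAND W
g3 = g1 AND g2 = (Z XOR X) AND ((Z XOR X) NAND W)
g4 = g3 XOR g1 = ((Z XOR X) AND ((Z XOR X) NAND W)) XOR (Z XOR X)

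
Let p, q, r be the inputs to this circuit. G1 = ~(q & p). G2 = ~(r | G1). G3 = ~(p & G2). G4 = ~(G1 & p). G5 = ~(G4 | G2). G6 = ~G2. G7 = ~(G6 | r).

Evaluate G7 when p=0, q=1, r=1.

G1 = ~(1 & 0) = 1
G2 = ~(1 | 1) = 0
G6 = ~0 = 1
G7 = ~(1 | 1) = 0

0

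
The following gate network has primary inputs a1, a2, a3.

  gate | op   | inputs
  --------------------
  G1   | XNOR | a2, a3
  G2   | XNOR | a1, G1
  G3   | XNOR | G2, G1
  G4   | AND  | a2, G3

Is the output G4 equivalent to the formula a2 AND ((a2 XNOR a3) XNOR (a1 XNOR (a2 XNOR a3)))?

G1 = a2 XNOR a3
G2 = a1 XNOR G1 = a1 XNOR (a2 XNOR a3)
G3 = G2 XNOR G1 = (a1 XNOR (a2 XNOR a3)) XNOR (a2 XNOR a3)
G4 = a2 AND G3 = a2 AND ((a1 XNOR (a2 XNOR a3)) XNOR (a2 XNOR a3))
At a1=0, a2=0, a3=0: circuit gives 0, formula gives 0.
At a1=1, a2=1, a3=0: circuit gives 1, formula gives 1.
Agrees on all 8 inputs.

Yes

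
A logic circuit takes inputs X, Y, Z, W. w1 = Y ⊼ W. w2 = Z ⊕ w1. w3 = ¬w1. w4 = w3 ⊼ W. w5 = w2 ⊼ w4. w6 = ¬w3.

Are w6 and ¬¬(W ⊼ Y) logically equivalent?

w1 = Y ⊼ W
w3 = ¬w1 = ¬(Y ⊼ W)
w6 = ¬w3 = ¬¬(Y ⊼ W)
At X=0, Y=1, Z=0, W=1: circuit gives 0, formula gives 0.
At X=0, Y=0, Z=0, W=0: circuit gives 1, formula gives 1.
Agrees on all 16 inputs.

Yes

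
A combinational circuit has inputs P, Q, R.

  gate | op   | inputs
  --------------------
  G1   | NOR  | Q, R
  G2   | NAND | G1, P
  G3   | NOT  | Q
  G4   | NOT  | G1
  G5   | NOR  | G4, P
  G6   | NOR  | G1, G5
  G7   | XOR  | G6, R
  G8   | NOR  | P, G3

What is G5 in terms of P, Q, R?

G1 = Q NOR R
G4 = NOT G1 = NOT (Q NOR R)
G5 = G4 NOR P = NOT (Q NOR R) NOR P

NOT (Q NOR R) NOR P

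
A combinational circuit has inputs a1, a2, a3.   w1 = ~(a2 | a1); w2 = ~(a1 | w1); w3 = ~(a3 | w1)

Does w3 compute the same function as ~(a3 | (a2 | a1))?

No

w1 = ~(a2 | a1)
w3 = ~(a3 | w1) = ~(a3 | (~(a2 | a1)))
At a1=0, a2=0, a3=0: circuit gives 0, formula gives 1.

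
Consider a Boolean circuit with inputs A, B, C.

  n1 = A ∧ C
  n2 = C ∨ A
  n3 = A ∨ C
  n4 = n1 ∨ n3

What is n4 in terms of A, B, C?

n1 = A ∧ C
n3 = A ∨ C
n4 = n1 ∨ n3 = (A ∧ C) ∨ (A ∨ C)

(A ∧ C) ∨ (A ∨ C)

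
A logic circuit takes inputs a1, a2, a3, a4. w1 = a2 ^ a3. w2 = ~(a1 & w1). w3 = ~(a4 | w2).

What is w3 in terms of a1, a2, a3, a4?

~(a4 | (~(a1 & (a2 ^ a3))))

w1 = a2 ^ a3
w2 = ~(a1 & w1) = ~(a1 & (a2 ^ a3))
w3 = ~(a4 | w2) = ~(a4 | (~(a1 & (a2 ^ a3))))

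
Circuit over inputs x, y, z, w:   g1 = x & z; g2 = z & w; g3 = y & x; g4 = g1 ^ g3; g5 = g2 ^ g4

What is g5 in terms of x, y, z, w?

(z & w) ^ ((x & z) ^ (y & x))

g1 = x & z
g2 = z & w
g3 = y & x
g4 = g1 ^ g3 = (x & z) ^ (y & x)
g5 = g2 ^ g4 = (z & w) ^ ((x & z) ^ (y & x))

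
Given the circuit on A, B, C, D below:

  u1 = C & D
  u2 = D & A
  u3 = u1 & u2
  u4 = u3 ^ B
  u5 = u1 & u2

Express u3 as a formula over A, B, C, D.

(C & D) & (D & A)

u1 = C & D
u2 = D & A
u3 = u1 & u2 = (C & D) & (D & A)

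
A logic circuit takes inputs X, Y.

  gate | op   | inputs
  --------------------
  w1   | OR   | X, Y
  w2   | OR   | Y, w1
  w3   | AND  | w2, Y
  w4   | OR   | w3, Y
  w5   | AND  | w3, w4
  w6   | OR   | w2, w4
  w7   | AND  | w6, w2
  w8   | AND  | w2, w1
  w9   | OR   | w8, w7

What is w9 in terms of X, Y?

w1 = X OR Y
w2 = Y OR w1 = Y OR (X OR Y)
w3 = w2 AND Y = (Y OR (X OR Y)) AND Y
w4 = w3 OR Y = ((Y OR (X OR Y)) AND Y) OR Y
w6 = w2 OR w4 = (Y OR (X OR Y)) OR (((Y OR (X OR Y)) AND Y) OR Y)
w7 = w6 AND w2 = ((Y OR (X OR Y)) OR (((Y OR (X OR Y)) AND Y) OR Y)) AND (Y OR (X OR Y))
w8 = w2 AND w1 = (Y OR (X OR Y)) AND (X OR Y)
w9 = w8 OR w7 = ((Y OR (X OR Y)) AND (X OR Y)) OR (((Y OR (X OR Y)) OR (((Y OR (X OR Y)) AND Y) OR Y)) AND (Y OR (X OR Y)))

((Y OR (X OR Y)) AND (X OR Y)) OR (((Y OR (X OR Y)) OR (((Y OR (X OR Y)) AND Y) OR Y)) AND (Y OR (X OR Y)))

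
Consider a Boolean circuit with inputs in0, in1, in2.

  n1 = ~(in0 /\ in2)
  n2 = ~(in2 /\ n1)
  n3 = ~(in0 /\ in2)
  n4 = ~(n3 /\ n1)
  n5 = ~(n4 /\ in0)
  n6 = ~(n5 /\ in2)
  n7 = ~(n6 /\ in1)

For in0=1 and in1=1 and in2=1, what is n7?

0

n1 = ~(1 /\ 1) = 0
n3 = ~(1 /\ 1) = 0
n4 = ~(0 /\ 0) = 1
n5 = ~(1 /\ 1) = 0
n6 = ~(0 /\ 1) = 1
n7 = ~(1 /\ 1) = 0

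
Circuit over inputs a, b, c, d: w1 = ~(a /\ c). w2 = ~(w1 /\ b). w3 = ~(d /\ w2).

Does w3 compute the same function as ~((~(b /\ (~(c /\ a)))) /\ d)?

w1 = ~(a /\ c)
w2 = ~(w1 /\ b) = ~((~(a /\ c)) /\ b)
w3 = ~(d /\ w2) = ~(d /\ (~((~(a /\ c)) /\ b)))
At a=0, b=0, c=0, d=1: circuit gives 0, formula gives 0.
At a=0, b=0, c=0, d=0: circuit gives 1, formula gives 1.
Agrees on all 16 inputs.

Yes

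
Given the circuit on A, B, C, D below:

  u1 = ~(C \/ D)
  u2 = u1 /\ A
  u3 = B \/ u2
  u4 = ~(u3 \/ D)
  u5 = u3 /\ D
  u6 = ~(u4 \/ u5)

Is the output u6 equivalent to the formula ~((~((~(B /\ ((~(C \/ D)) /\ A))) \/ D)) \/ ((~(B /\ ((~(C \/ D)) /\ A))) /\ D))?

u1 = ~(C \/ D)
u2 = u1 /\ A = (~(C \/ D)) /\ A
u3 = B \/ u2 = B \/ ((~(C \/ D)) /\ A)
u4 = ~(u3 \/ D) = ~((B \/ ((~(C \/ D)) /\ A)) \/ D)
u5 = u3 /\ D = (B \/ ((~(C \/ D)) /\ A)) /\ D
u6 = ~(u4 \/ u5) = ~((~((B \/ ((~(C \/ D)) /\ A)) \/ D)) \/ ((B \/ ((~(C \/ D)) /\ A)) /\ D))
At A=0, B=0, C=0, D=0: circuit gives 0, formula gives 1.

No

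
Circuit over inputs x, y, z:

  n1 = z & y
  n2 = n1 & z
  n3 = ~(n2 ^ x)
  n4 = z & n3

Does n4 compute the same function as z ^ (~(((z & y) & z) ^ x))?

No

n1 = z & y
n2 = n1 & z = (z & y) & z
n3 = ~(n2 ^ x) = ~(((z & y) & z) ^ x)
n4 = z & n3 = z & (~(((z & y) & z) ^ x))
At x=0, y=0, z=0: circuit gives 0, formula gives 1.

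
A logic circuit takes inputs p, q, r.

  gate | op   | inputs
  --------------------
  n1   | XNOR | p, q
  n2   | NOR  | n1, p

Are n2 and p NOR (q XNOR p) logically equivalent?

Yes

n1 = p XNOR q
n2 = n1 NOR p = (p XNOR q) NOR p
At p=0, q=0, r=0: circuit gives 0, formula gives 0.
At p=0, q=1, r=0: circuit gives 1, formula gives 1.
Agrees on all 8 inputs.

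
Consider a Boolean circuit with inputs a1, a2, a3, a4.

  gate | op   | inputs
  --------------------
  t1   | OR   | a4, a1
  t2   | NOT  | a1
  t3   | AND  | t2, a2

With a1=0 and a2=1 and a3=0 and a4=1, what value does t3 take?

t2 = NOT 0 = 1
t3 = 1 AND 1 = 1

1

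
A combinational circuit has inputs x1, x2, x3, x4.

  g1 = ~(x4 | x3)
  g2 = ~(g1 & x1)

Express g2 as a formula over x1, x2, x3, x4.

g1 = ~(x4 | x3)
g2 = ~(g1 & x1) = ~((~(x4 | x3)) & x1)

~((~(x4 | x3)) & x1)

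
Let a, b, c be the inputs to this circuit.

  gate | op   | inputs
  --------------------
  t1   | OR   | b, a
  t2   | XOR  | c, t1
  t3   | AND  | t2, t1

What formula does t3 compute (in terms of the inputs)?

(c XOR (b OR a)) AND (b OR a)

t1 = b OR a
t2 = c XOR t1 = c XOR (b OR a)
t3 = t2 AND t1 = (c XOR (b OR a)) AND (b OR a)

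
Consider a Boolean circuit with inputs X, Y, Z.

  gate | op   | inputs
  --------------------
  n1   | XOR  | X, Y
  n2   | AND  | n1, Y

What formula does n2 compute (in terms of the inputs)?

n1 = X XOR Y
n2 = n1 AND Y = (X XOR Y) AND Y

(X XOR Y) AND Y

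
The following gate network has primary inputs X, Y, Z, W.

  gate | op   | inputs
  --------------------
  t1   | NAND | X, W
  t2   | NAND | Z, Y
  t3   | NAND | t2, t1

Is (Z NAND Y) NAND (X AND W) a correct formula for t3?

No

t1 = X NAND W
t2 = Z NAND Y
t3 = t2 NAND t1 = (Z NAND Y) NAND (X NAND W)
At X=0, Y=0, Z=0, W=0: circuit gives 0, formula gives 1.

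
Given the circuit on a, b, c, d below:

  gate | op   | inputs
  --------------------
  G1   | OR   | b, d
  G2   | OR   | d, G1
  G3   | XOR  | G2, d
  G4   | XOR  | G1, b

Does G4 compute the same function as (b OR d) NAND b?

G1 = b OR d
G4 = G1 XOR b = (b OR d) XOR b
At a=0, b=0, c=0, d=0: circuit gives 0, formula gives 1.

No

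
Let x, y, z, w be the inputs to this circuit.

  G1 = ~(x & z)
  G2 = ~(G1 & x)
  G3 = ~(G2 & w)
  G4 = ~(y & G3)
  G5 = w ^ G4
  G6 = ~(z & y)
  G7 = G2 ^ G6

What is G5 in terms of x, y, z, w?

G1 = ~(x & z)
G2 = ~(G1 & x) = ~((~(x & z)) & x)
G3 = ~(G2 & w) = ~((~((~(x & z)) & x)) & w)
G4 = ~(y & G3) = ~(y & (~((~((~(x & z)) & x)) & w)))
G5 = w ^ G4 = w ^ (~(y & (~((~((~(x & z)) & x)) & w))))

w ^ (~(y & (~((~((~(x & z)) & x)) & w))))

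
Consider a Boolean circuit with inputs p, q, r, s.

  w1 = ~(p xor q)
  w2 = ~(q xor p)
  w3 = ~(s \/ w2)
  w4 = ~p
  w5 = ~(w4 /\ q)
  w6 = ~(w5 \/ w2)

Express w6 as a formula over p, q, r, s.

~((~(~p /\ q)) \/ (~(q xor p)))

w2 = ~(q xor p)
w4 = ~p
w5 = ~(w4 /\ q) = ~(~p /\ q)
w6 = ~(w5 \/ w2) = ~((~(~p /\ q)) \/ (~(q xor p)))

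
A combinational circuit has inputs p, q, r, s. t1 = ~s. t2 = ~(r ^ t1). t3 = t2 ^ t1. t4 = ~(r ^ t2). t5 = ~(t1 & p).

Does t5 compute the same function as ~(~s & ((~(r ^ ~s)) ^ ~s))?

t1 = ~s
t5 = ~(t1 & p) = ~(~s & p)
At p=0, q=0, r=0, s=0: circuit gives 1, formula gives 0.

No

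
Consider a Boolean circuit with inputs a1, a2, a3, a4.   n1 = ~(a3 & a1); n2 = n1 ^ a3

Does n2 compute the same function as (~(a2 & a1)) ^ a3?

n1 = ~(a3 & a1)
n2 = n1 ^ a3 = (~(a3 & a1)) ^ a3
At a1=1, a2=0, a3=1, a4=0: circuit gives 1, formula gives 0.

No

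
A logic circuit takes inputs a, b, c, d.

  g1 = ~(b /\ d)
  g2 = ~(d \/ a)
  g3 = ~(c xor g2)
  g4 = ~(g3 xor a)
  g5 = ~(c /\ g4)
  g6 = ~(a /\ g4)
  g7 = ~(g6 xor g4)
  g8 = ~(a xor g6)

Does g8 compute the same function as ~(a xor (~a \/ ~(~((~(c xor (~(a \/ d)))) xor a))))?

Yes

g2 = ~(d \/ a)
g3 = ~(c xor g2) = ~(c xor (~(d \/ a)))
g4 = ~(g3 xor a) = ~((~(c xor (~(d \/ a)))) xor a)
g6 = ~(a /\ g4) = ~(a /\ (~((~(c xor (~(d \/ a)))) xor a)))
g8 = ~(a xor g6) = ~(a xor (~(a /\ (~((~(c xor (~(d \/ a)))) xor a)))))
At a=0, b=0, c=0, d=0: circuit gives 0, formula gives 0.
At a=1, b=0, c=1, d=0: circuit gives 1, formula gives 1.
Agrees on all 16 inputs.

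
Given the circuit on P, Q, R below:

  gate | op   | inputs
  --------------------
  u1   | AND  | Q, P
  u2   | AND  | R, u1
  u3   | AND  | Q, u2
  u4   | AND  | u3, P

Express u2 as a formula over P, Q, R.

u1 = Q AND P
u2 = R AND u1 = R AND (Q AND P)

R AND (Q AND P)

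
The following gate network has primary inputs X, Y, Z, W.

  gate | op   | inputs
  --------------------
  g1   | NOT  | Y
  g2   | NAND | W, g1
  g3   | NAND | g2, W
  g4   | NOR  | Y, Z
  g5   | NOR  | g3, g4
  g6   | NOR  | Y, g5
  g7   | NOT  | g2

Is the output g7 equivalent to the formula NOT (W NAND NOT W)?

No

g1 = NOT Y
g2 = W NAND g1 = W NAND NOT Y
g7 = NOT g2 = NOT (W NAND NOT Y)
At X=0, Y=0, Z=0, W=1: circuit gives 1, formula gives 0.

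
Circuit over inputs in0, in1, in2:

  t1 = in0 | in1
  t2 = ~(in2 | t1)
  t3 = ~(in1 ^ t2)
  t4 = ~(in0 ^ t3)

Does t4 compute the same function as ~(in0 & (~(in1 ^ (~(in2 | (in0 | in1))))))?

No

t1 = in0 | in1
t2 = ~(in2 | t1) = ~(in2 | (in0 | in1))
t3 = ~(in1 ^ t2) = ~(in1 ^ (~(in2 | (in0 | in1))))
t4 = ~(in0 ^ t3) = ~(in0 ^ (~(in1 ^ (~(in2 | (in0 | in1))))))
At in0=0, in1=0, in2=1: circuit gives 0, formula gives 1.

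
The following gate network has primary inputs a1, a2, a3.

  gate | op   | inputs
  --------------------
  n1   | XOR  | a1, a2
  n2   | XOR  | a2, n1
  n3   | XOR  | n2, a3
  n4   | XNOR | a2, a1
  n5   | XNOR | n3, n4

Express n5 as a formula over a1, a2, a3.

n1 = a1 XOR a2
n2 = a2 XOR n1 = a2 XOR (a1 XOR a2)
n3 = n2 XOR a3 = (a2 XOR (a1 XOR a2)) XOR a3
n4 = a2 XNOR a1
n5 = n3 XNOR n4 = ((a2 XOR (a1 XOR a2)) XOR a3) XNOR (a2 XNOR a1)

((a2 XOR (a1 XOR a2)) XOR a3) XNOR (a2 XNOR a1)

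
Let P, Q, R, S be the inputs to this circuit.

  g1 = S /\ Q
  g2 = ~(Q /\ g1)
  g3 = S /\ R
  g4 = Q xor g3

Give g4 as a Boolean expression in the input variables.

g3 = S /\ R
g4 = Q xor g3 = Q xor (S /\ R)

Q xor (S /\ R)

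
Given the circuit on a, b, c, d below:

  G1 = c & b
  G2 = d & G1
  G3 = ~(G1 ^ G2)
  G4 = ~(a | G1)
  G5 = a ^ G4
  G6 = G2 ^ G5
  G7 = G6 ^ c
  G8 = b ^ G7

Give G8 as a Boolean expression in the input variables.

G1 = c & b
G2 = d & G1 = d & (c & b)
G4 = ~(a | G1) = ~(a | (c & b))
G5 = a ^ G4 = a ^ (~(a | (c & b)))
G6 = G2 ^ G5 = (d & (c & b)) ^ (a ^ (~(a | (c & b))))
G7 = G6 ^ c = ((d & (c & b)) ^ (a ^ (~(a | (c & b))))) ^ c
G8 = b ^ G7 = b ^ (((d & (c & b)) ^ (a ^ (~(a | (c & b))))) ^ c)

b ^ (((d & (c & b)) ^ (a ^ (~(a | (c & b))))) ^ c)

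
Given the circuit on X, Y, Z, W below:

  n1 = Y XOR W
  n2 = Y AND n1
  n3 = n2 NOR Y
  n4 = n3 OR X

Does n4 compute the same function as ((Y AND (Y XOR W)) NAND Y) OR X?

No

n1 = Y XOR W
n2 = Y AND n1 = Y AND (Y XOR W)
n3 = n2 NOR Y = (Y AND (Y XOR W)) NOR Y
n4 = n3 OR X = ((Y AND (Y XOR W)) NOR Y) OR X
At X=0, Y=1, Z=0, W=1: circuit gives 0, formula gives 1.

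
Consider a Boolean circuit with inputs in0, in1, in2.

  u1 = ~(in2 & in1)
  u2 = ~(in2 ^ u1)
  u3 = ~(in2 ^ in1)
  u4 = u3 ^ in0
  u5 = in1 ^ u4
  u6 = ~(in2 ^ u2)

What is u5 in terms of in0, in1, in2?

in1 ^ ((~(in2 ^ in1)) ^ in0)

u3 = ~(in2 ^ in1)
u4 = u3 ^ in0 = (~(in2 ^ in1)) ^ in0
u5 = in1 ^ u4 = in1 ^ ((~(in2 ^ in1)) ^ in0)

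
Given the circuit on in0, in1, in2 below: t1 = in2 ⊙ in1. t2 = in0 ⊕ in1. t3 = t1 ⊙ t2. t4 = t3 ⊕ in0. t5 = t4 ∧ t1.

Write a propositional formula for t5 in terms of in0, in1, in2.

t1 = in2 ⊙ in1
t2 = in0 ⊕ in1
t3 = t1 ⊙ t2 = (in2 ⊙ in1) ⊙ (in0 ⊕ in1)
t4 = t3 ⊕ in0 = ((in2 ⊙ in1) ⊙ (in0 ⊕ in1)) ⊕ in0
t5 = t4 ∧ t1 = (((in2 ⊙ in1) ⊙ (in0 ⊕ in1)) ⊕ in0) ∧ (in2 ⊙ in1)

(((in2 ⊙ in1) ⊙ (in0 ⊕ in1)) ⊕ in0) ∧ (in2 ⊙ in1)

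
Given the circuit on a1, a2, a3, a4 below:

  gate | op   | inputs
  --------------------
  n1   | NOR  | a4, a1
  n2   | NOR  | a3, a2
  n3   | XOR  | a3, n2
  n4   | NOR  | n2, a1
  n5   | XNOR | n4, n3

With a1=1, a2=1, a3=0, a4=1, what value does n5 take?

1

n2 = 0 NOR 1 = 0
n3 = 0 XOR 0 = 0
n4 = 0 NOR 1 = 0
n5 = 0 XNOR 0 = 1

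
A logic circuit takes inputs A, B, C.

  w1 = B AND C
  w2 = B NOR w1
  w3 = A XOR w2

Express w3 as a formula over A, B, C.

w1 = B AND C
w2 = B NOR w1 = B NOR (B AND C)
w3 = A XOR w2 = A XOR (B NOR (B AND C))

A XOR (B NOR (B AND C))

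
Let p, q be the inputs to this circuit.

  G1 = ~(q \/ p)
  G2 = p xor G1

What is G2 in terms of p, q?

p xor (~(q \/ p))

G1 = ~(q \/ p)
G2 = p xor G1 = p xor (~(q \/ p))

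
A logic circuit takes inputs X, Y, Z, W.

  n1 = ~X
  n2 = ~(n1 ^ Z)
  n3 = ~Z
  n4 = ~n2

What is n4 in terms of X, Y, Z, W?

n1 = ~X
n2 = ~(n1 ^ Z) = ~(~X ^ Z)
n4 = ~n2 = ~(~(~X ^ Z))

~(~(~X ^ Z))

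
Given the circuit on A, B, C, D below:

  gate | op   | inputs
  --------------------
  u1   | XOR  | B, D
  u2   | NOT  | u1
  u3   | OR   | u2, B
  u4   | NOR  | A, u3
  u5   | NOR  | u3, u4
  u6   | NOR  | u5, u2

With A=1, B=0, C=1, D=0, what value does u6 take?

u1 = 0 XOR 0 = 0
u2 = NOT 0 = 1
u3 = 1 OR 0 = 1
u4 = 1 NOR 1 = 0
u5 = 1 NOR 0 = 0
u6 = 0 NOR 1 = 0

0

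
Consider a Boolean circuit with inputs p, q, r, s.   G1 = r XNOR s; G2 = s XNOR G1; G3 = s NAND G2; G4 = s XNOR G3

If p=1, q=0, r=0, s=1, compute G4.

G1 = 0 XNOR 1 = 0
G2 = 1 XNOR 0 = 0
G3 = 1 NAND 0 = 1
G4 = 1 XNOR 1 = 1

1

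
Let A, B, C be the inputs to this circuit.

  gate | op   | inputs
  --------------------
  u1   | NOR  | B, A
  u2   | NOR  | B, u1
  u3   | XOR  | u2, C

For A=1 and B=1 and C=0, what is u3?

u1 = 1 NOR 1 = 0
u2 = 1 NOR 0 = 0
u3 = 0 XOR 0 = 0

0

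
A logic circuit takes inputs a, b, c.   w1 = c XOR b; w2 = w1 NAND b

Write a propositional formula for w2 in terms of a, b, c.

w1 = c XOR b
w2 = w1 NAND b = (c XOR b) NAND b

(c XOR b) NAND b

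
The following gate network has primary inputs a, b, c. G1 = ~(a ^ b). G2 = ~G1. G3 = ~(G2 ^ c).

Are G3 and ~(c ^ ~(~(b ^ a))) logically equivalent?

G1 = ~(a ^ b)
G2 = ~G1 = ~(~(a ^ b))
G3 = ~(G2 ^ c) = ~(~(~(a ^ b)) ^ c)
At a=0, b=0, c=1: circuit gives 0, formula gives 0.
At a=0, b=0, c=0: circuit gives 1, formula gives 1.
Agrees on all 8 inputs.

Yes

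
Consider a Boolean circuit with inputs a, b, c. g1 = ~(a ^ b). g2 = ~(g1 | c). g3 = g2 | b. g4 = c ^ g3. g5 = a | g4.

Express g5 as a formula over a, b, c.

a | (c ^ ((~((~(a ^ b)) | c)) | b))

g1 = ~(a ^ b)
g2 = ~(g1 | c) = ~((~(a ^ b)) | c)
g3 = g2 | b = (~((~(a ^ b)) | c)) | b
g4 = c ^ g3 = c ^ ((~((~(a ^ b)) | c)) | b)
g5 = a | g4 = a | (c ^ ((~((~(a ^ b)) | c)) | b))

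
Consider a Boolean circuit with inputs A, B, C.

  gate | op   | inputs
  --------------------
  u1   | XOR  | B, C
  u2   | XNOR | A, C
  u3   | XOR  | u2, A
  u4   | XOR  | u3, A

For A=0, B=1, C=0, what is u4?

1

u2 = 0 XNOR 0 = 1
u3 = 1 XOR 0 = 1
u4 = 1 XOR 0 = 1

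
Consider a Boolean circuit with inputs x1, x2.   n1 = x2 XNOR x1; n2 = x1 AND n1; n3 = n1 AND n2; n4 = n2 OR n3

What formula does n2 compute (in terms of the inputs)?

n1 = x2 XNOR x1
n2 = x1 AND n1 = x1 AND (x2 XNOR x1)

x1 AND (x2 XNOR x1)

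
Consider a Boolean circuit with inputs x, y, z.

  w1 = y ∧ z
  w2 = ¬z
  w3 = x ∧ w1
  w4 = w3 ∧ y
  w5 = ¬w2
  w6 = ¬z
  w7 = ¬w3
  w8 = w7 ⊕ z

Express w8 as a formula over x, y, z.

¬(x ∧ (y ∧ z)) ⊕ z

w1 = y ∧ z
w3 = x ∧ w1 = x ∧ (y ∧ z)
w7 = ¬w3 = ¬(x ∧ (y ∧ z))
w8 = w7 ⊕ z = ¬(x ∧ (y ∧ z)) ⊕ z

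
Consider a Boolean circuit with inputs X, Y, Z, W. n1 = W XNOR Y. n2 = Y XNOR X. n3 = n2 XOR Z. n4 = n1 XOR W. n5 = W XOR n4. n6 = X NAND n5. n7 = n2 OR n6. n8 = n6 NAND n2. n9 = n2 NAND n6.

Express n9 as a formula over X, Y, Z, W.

(Y XNOR X) NAND (X NAND (W XOR ((W XNOR Y) XOR W)))

n1 = W XNOR Y
n2 = Y XNOR X
n4 = n1 XOR W = (W XNOR Y) XOR W
n5 = W XOR n4 = W XOR ((W XNOR Y) XOR W)
n6 = X NAND n5 = X NAND (W XOR ((W XNOR Y) XOR W))
n9 = n2 NAND n6 = (Y XNOR X) NAND (X NAND (W XOR ((W XNOR Y) XOR W)))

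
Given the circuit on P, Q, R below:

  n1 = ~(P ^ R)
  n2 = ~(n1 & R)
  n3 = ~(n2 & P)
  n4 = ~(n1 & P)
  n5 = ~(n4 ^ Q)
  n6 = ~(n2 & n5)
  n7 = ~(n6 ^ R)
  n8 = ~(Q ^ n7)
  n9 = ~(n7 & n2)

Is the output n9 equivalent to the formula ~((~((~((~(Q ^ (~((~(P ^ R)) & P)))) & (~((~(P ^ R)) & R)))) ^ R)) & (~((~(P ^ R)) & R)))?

n1 = ~(P ^ R)
n2 = ~(n1 & R) = ~((~(P ^ R)) & R)
n4 = ~(n1 & P) = ~((~(P ^ R)) & P)
n5 = ~(n4 ^ Q) = ~((~((~(P ^ R)) & P)) ^ Q)
n6 = ~(n2 & n5) = ~((~((~(P ^ R)) & R)) & (~((~((~(P ^ R)) & P)) ^ Q)))
n7 = ~(n6 ^ R) = ~((~((~((~(P ^ R)) & R)) & (~((~((~(P ^ R)) & P)) ^ Q)))) ^ R)
n9 = ~(n7 & n2) = ~((~((~((~((~(P ^ R)) & R)) & (~((~((~(P ^ R)) & P)) ^ Q)))) ^ R)) & (~((~(P ^ R)) & R)))
At P=0, Q=0, R=1: circuit gives 0, formula gives 0.
At P=0, Q=0, R=0: circuit gives 1, formula gives 1.
Agrees on all 8 inputs.

Yes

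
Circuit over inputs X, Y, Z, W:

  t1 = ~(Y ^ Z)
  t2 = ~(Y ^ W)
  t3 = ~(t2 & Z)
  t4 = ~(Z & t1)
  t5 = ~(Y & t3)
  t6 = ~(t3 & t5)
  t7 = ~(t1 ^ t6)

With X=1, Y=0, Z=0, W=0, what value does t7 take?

t1 = ~(0 ^ 0) = 1
t2 = ~(0 ^ 0) = 1
t3 = ~(1 & 0) = 1
t5 = ~(0 & 1) = 1
t6 = ~(1 & 1) = 0
t7 = ~(1 ^ 0) = 0

0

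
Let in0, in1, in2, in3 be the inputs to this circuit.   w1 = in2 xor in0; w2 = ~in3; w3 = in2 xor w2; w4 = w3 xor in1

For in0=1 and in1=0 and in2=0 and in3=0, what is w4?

1

w2 = ~0 = 1
w3 = 0 xor 1 = 1
w4 = 1 xor 0 = 1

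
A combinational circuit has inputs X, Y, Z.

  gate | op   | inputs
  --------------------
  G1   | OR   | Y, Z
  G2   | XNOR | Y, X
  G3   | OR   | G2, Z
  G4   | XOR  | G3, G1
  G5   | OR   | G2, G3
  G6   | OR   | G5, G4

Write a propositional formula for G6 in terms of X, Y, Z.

G1 = Y OR Z
G2 = Y XNOR X
G3 = G2 OR Z = (Y XNOR X) OR Z
G4 = G3 XOR G1 = ((Y XNOR X) OR Z) XOR (Y OR Z)
G5 = G2 OR G3 = (Y XNOR X) OR ((Y XNOR X) OR Z)
G6 = G5 OR G4 = ((Y XNOR X) OR ((Y XNOR X) OR Z)) OR (((Y XNOR X) OR Z) XOR (Y OR Z))

((Y XNOR X) OR ((Y XNOR X) OR Z)) OR (((Y XNOR X) OR Z) XOR (Y OR Z))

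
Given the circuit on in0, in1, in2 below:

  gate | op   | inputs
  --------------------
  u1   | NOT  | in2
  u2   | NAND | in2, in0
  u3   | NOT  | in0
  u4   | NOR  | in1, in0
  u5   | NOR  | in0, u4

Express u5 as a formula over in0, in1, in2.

in0 NOR (in1 NOR in0)

u4 = in1 NOR in0
u5 = in0 NOR u4 = in0 NOR (in1 NOR in0)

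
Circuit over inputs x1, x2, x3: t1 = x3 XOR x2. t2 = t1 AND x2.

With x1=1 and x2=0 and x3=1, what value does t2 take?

t1 = 1 XOR 0 = 1
t2 = 1 AND 0 = 0

0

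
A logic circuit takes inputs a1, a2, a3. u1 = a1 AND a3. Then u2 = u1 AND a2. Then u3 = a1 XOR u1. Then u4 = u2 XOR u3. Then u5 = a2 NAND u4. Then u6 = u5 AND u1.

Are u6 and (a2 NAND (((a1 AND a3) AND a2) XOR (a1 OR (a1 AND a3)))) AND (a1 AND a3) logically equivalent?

No

u1 = a1 AND a3
u2 = u1 AND a2 = (a1 AND a3) AND a2
u3 = a1 XOR u1 = a1 XOR (a1 AND a3)
u4 = u2 XOR u3 = ((a1 AND a3) AND a2) XOR (a1 XOR (a1 AND a3))
u5 = a2 NAND u4 = a2 NAND (((a1 AND a3) AND a2) XOR (a1 XOR (a1 AND a3)))
u6 = u5 AND u1 = (a2 NAND (((a1 AND a3) AND a2) XOR (a1 XOR (a1 AND a3)))) AND (a1 AND a3)
At a1=1, a2=1, a3=1: circuit gives 0, formula gives 1.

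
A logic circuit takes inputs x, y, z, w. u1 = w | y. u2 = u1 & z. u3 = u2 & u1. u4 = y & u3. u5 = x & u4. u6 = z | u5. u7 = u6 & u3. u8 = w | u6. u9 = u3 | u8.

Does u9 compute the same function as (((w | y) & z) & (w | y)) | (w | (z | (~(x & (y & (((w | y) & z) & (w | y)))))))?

u1 = w | y
u2 = u1 & z = (w | y) & z
u3 = u2 & u1 = ((w | y) & z) & (w | y)
u4 = y & u3 = y & (((w | y) & z) & (w | y))
u5 = x & u4 = x & (y & (((w | y) & z) & (w | y)))
u6 = z | u5 = z | (x & (y & (((w | y) & z) & (w | y))))
u8 = w | u6 = w | (z | (x & (y & (((w | y) & z) & (w | y)))))
u9 = u3 | u8 = (((w | y) & z) & (w | y)) | (w | (z | (x & (y & (((w | y) & z) & (w | y))))))
At x=0, y=0, z=0, w=0: circuit gives 0, formula gives 1.

No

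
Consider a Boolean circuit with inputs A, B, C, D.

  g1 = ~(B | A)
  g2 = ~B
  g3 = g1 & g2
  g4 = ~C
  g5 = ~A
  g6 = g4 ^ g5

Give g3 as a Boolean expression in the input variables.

(~(B | A)) & ~B

g1 = ~(B | A)
g2 = ~B
g3 = g1 & g2 = (~(B | A)) & ~B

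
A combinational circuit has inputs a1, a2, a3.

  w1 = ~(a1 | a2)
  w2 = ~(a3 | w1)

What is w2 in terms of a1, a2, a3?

~(a3 | (~(a1 | a2)))

w1 = ~(a1 | a2)
w2 = ~(a3 | w1) = ~(a3 | (~(a1 | a2)))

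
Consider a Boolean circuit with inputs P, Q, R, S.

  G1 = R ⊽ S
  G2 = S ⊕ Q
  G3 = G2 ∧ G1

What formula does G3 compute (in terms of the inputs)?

G1 = R ⊽ S
G2 = S ⊕ Q
G3 = G2 ∧ G1 = (S ⊕ Q) ∧ (R ⊽ S)

(S ⊕ Q) ∧ (R ⊽ S)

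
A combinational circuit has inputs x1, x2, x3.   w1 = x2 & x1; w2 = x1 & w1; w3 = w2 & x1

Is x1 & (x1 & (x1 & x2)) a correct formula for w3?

w1 = x2 & x1
w2 = x1 & w1 = x1 & (x2 & x1)
w3 = w2 & x1 = (x1 & (x2 & x1)) & x1
At x1=0, x2=0, x3=0: circuit gives 0, formula gives 0.
At x1=1, x2=1, x3=0: circuit gives 1, formula gives 1.
Agrees on all 8 inputs.

Yes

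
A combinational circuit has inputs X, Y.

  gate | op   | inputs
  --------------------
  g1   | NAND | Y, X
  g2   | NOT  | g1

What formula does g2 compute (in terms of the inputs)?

g1 = Y NAND X
g2 = NOT g1 = NOT (Y NAND X)

NOT (Y NAND X)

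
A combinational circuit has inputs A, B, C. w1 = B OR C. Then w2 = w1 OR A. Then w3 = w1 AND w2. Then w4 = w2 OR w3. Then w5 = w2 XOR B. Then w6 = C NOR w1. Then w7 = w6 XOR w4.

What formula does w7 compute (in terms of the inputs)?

w1 = B OR C
w2 = w1 OR A = (B OR C) OR A
w3 = w1 AND w2 = (B OR C) AND ((B OR C) OR A)
w4 = w2 OR w3 = ((B OR C) OR A) OR ((B OR C) AND ((B OR C) OR A))
w6 = C NOR w1 = C NOR (B OR C)
w7 = w6 XOR w4 = (C NOR (B OR C)) XOR (((B OR C) OR A) OR ((B OR C) AND ((B OR C) OR A)))

(C NOR (B OR C)) XOR (((B OR C) OR A) OR ((B OR C) AND ((B OR C) OR A)))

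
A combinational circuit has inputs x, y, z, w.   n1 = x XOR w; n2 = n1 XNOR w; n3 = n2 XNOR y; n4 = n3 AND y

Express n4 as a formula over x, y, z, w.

(((x XOR w) XNOR w) XNOR y) AND y

n1 = x XOR w
n2 = n1 XNOR w = (x XOR w) XNOR w
n3 = n2 XNOR y = ((x XOR w) XNOR w) XNOR y
n4 = n3 AND y = (((x XOR w) XNOR w) XNOR y) AND y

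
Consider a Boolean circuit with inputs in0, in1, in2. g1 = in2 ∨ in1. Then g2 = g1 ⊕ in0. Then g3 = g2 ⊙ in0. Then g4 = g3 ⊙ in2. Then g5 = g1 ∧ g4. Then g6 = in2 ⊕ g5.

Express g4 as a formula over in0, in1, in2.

g1 = in2 ∨ in1
g2 = g1 ⊕ in0 = (in2 ∨ in1) ⊕ in0
g3 = g2 ⊙ in0 = ((in2 ∨ in1) ⊕ in0) ⊙ in0
g4 = g3 ⊙ in2 = (((in2 ∨ in1) ⊕ in0) ⊙ in0) ⊙ in2

(((in2 ∨ in1) ⊕ in0) ⊙ in0) ⊙ in2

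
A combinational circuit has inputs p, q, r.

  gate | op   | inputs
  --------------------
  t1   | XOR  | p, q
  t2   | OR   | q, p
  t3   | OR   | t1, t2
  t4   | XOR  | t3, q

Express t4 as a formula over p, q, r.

((p XOR q) OR (q OR p)) XOR q

t1 = p XOR q
t2 = q OR p
t3 = t1 OR t2 = (p XOR q) OR (q OR p)
t4 = t3 XOR q = ((p XOR q) OR (q OR p)) XOR q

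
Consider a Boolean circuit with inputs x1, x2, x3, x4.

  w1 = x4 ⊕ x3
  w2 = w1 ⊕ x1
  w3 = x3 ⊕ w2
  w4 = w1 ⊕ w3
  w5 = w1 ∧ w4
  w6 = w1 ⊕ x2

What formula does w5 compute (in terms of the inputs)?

w1 = x4 ⊕ x3
w2 = w1 ⊕ x1 = (x4 ⊕ x3) ⊕ x1
w3 = x3 ⊕ w2 = x3 ⊕ ((x4 ⊕ x3) ⊕ x1)
w4 = w1 ⊕ w3 = (x4 ⊕ x3) ⊕ (x3 ⊕ ((x4 ⊕ x3) ⊕ x1))
w5 = w1 ∧ w4 = (x4 ⊕ x3) ∧ ((x4 ⊕ x3) ⊕ (x3 ⊕ ((x4 ⊕ x3) ⊕ x1)))

(x4 ⊕ x3) ∧ ((x4 ⊕ x3) ⊕ (x3 ⊕ ((x4 ⊕ x3) ⊕ x1)))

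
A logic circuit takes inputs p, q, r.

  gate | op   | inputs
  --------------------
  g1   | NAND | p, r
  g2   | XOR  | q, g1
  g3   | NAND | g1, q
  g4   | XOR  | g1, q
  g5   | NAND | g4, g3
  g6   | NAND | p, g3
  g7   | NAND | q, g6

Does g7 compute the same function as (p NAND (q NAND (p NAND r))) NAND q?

Yes

g1 = p NAND r
g3 = g1 NAND q = (p NAND r) NAND q
g6 = p NAND g3 = p NAND ((p NAND r) NAND q)
g7 = q NAND g6 = q NAND (p NAND ((p NAND r) NAND q))
At p=0, q=1, r=0: circuit gives 0, formula gives 0.
At p=0, q=0, r=0: circuit gives 1, formula gives 1.
Agrees on all 8 inputs.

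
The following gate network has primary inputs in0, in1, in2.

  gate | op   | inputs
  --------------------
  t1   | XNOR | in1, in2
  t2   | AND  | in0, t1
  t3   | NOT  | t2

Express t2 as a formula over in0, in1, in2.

t1 = in1 XNOR in2
t2 = in0 AND t1 = in0 AND (in1 XNOR in2)

in0 AND (in1 XNOR in2)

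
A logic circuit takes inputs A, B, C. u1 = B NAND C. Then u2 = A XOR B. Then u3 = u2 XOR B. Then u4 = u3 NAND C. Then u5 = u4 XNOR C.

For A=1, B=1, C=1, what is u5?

u2 = 1 XOR 1 = 0
u3 = 0 XOR 1 = 1
u4 = 1 NAND 1 = 0
u5 = 0 XNOR 1 = 0

0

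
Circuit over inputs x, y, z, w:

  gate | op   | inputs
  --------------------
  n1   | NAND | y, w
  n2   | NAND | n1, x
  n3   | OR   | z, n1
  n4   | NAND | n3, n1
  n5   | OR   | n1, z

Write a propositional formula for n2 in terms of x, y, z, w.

n1 = y NAND w
n2 = n1 NAND x = (y NAND w) NAND x

(y NAND w) NAND x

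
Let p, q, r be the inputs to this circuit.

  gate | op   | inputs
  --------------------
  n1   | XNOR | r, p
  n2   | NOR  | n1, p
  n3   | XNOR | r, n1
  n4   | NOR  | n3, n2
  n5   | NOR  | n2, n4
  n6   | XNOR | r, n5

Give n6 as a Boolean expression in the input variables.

n1 = r XNOR p
n2 = n1 NOR p = (r XNOR p) NOR p
n3 = r XNOR n1 = r XNOR (r XNOR p)
n4 = n3 NOR n2 = (r XNOR (r XNOR p)) NOR ((r XNOR p) NOR p)
n5 = n2 NOR n4 = ((r XNOR p) NOR p) NOR ((r XNOR (r XNOR p)) NOR ((r XNOR p) NOR p))
n6 = r XNOR n5 = r XNOR (((r XNOR p) NOR p) NOR ((r XNOR (r XNOR p)) NOR ((r XNOR p) NOR p)))

r XNOR (((r XNOR p) NOR p) NOR ((r XNOR (r XNOR p)) NOR ((r XNOR p) NOR p)))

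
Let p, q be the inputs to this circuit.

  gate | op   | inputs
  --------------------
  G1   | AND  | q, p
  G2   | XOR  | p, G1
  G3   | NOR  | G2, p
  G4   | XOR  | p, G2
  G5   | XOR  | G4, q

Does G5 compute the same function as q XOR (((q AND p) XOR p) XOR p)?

G1 = q AND p
G2 = p XOR G1 = p XOR (q AND p)
G4 = p XOR G2 = p XOR (p XOR (q AND p))
G5 = G4 XOR q = (p XOR (p XOR (q AND p))) XOR q
At p=0, q=0: circuit gives 0, formula gives 0.
At p=0, q=1: circuit gives 1, formula gives 1.
Agrees on all 4 inputs.

Yes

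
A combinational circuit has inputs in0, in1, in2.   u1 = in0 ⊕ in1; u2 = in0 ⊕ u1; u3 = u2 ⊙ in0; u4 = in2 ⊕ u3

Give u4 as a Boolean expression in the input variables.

in2 ⊕ ((in0 ⊕ (in0 ⊕ in1)) ⊙ in0)

u1 = in0 ⊕ in1
u2 = in0 ⊕ u1 = in0 ⊕ (in0 ⊕ in1)
u3 = u2 ⊙ in0 = (in0 ⊕ (in0 ⊕ in1)) ⊙ in0
u4 = in2 ⊕ u3 = in2 ⊕ ((in0 ⊕ (in0 ⊕ in1)) ⊙ in0)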